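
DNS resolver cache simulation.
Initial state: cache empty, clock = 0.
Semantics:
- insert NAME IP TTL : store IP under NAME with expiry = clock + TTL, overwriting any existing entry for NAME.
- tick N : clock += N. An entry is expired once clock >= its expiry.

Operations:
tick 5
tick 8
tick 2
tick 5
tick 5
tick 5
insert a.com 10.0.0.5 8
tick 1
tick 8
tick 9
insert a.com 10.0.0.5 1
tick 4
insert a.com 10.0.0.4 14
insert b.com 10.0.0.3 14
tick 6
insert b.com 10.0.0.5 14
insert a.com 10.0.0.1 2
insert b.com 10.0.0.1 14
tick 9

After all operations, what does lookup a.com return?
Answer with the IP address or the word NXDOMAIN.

Op 1: tick 5 -> clock=5.
Op 2: tick 8 -> clock=13.
Op 3: tick 2 -> clock=15.
Op 4: tick 5 -> clock=20.
Op 5: tick 5 -> clock=25.
Op 6: tick 5 -> clock=30.
Op 7: insert a.com -> 10.0.0.5 (expiry=30+8=38). clock=30
Op 8: tick 1 -> clock=31.
Op 9: tick 8 -> clock=39. purged={a.com}
Op 10: tick 9 -> clock=48.
Op 11: insert a.com -> 10.0.0.5 (expiry=48+1=49). clock=48
Op 12: tick 4 -> clock=52. purged={a.com}
Op 13: insert a.com -> 10.0.0.4 (expiry=52+14=66). clock=52
Op 14: insert b.com -> 10.0.0.3 (expiry=52+14=66). clock=52
Op 15: tick 6 -> clock=58.
Op 16: insert b.com -> 10.0.0.5 (expiry=58+14=72). clock=58
Op 17: insert a.com -> 10.0.0.1 (expiry=58+2=60). clock=58
Op 18: insert b.com -> 10.0.0.1 (expiry=58+14=72). clock=58
Op 19: tick 9 -> clock=67. purged={a.com}
lookup a.com: not in cache (expired or never inserted)

Answer: NXDOMAIN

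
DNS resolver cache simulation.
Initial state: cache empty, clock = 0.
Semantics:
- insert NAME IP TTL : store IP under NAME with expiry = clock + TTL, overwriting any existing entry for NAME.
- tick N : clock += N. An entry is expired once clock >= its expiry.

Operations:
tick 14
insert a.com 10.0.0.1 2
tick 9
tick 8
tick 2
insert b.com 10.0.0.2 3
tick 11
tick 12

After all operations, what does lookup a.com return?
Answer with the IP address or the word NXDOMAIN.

Op 1: tick 14 -> clock=14.
Op 2: insert a.com -> 10.0.0.1 (expiry=14+2=16). clock=14
Op 3: tick 9 -> clock=23. purged={a.com}
Op 4: tick 8 -> clock=31.
Op 5: tick 2 -> clock=33.
Op 6: insert b.com -> 10.0.0.2 (expiry=33+3=36). clock=33
Op 7: tick 11 -> clock=44. purged={b.com}
Op 8: tick 12 -> clock=56.
lookup a.com: not in cache (expired or never inserted)

Answer: NXDOMAIN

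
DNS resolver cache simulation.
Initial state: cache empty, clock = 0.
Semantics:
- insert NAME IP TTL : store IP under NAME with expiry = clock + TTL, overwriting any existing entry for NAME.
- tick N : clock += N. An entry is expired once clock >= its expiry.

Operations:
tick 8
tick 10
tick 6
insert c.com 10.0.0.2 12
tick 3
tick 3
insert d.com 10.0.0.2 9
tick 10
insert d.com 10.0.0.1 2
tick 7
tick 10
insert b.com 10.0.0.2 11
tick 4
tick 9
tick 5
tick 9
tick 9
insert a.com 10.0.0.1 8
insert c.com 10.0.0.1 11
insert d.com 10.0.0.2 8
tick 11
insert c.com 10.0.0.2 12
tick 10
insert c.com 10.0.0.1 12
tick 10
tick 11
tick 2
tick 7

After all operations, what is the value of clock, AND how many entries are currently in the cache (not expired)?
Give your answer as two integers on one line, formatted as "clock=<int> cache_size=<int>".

Answer: clock=144 cache_size=0

Derivation:
Op 1: tick 8 -> clock=8.
Op 2: tick 10 -> clock=18.
Op 3: tick 6 -> clock=24.
Op 4: insert c.com -> 10.0.0.2 (expiry=24+12=36). clock=24
Op 5: tick 3 -> clock=27.
Op 6: tick 3 -> clock=30.
Op 7: insert d.com -> 10.0.0.2 (expiry=30+9=39). clock=30
Op 8: tick 10 -> clock=40. purged={c.com,d.com}
Op 9: insert d.com -> 10.0.0.1 (expiry=40+2=42). clock=40
Op 10: tick 7 -> clock=47. purged={d.com}
Op 11: tick 10 -> clock=57.
Op 12: insert b.com -> 10.0.0.2 (expiry=57+11=68). clock=57
Op 13: tick 4 -> clock=61.
Op 14: tick 9 -> clock=70. purged={b.com}
Op 15: tick 5 -> clock=75.
Op 16: tick 9 -> clock=84.
Op 17: tick 9 -> clock=93.
Op 18: insert a.com -> 10.0.0.1 (expiry=93+8=101). clock=93
Op 19: insert c.com -> 10.0.0.1 (expiry=93+11=104). clock=93
Op 20: insert d.com -> 10.0.0.2 (expiry=93+8=101). clock=93
Op 21: tick 11 -> clock=104. purged={a.com,c.com,d.com}
Op 22: insert c.com -> 10.0.0.2 (expiry=104+12=116). clock=104
Op 23: tick 10 -> clock=114.
Op 24: insert c.com -> 10.0.0.1 (expiry=114+12=126). clock=114
Op 25: tick 10 -> clock=124.
Op 26: tick 11 -> clock=135. purged={c.com}
Op 27: tick 2 -> clock=137.
Op 28: tick 7 -> clock=144.
Final clock = 144
Final cache (unexpired): {} -> size=0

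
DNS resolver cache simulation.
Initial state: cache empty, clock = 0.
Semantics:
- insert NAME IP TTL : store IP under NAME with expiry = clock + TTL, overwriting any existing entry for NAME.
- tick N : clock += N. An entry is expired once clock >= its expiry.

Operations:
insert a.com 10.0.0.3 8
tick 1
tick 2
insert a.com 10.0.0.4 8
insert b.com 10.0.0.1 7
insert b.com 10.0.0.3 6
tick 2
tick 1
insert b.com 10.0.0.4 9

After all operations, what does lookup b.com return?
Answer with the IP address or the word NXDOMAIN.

Op 1: insert a.com -> 10.0.0.3 (expiry=0+8=8). clock=0
Op 2: tick 1 -> clock=1.
Op 3: tick 2 -> clock=3.
Op 4: insert a.com -> 10.0.0.4 (expiry=3+8=11). clock=3
Op 5: insert b.com -> 10.0.0.1 (expiry=3+7=10). clock=3
Op 6: insert b.com -> 10.0.0.3 (expiry=3+6=9). clock=3
Op 7: tick 2 -> clock=5.
Op 8: tick 1 -> clock=6.
Op 9: insert b.com -> 10.0.0.4 (expiry=6+9=15). clock=6
lookup b.com: present, ip=10.0.0.4 expiry=15 > clock=6

Answer: 10.0.0.4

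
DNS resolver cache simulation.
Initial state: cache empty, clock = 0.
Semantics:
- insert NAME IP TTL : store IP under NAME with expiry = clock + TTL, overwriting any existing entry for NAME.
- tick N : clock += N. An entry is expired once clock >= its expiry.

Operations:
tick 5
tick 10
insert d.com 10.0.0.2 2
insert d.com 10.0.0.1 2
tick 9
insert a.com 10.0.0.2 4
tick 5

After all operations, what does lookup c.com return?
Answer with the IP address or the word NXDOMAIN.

Answer: NXDOMAIN

Derivation:
Op 1: tick 5 -> clock=5.
Op 2: tick 10 -> clock=15.
Op 3: insert d.com -> 10.0.0.2 (expiry=15+2=17). clock=15
Op 4: insert d.com -> 10.0.0.1 (expiry=15+2=17). clock=15
Op 5: tick 9 -> clock=24. purged={d.com}
Op 6: insert a.com -> 10.0.0.2 (expiry=24+4=28). clock=24
Op 7: tick 5 -> clock=29. purged={a.com}
lookup c.com: not in cache (expired or never inserted)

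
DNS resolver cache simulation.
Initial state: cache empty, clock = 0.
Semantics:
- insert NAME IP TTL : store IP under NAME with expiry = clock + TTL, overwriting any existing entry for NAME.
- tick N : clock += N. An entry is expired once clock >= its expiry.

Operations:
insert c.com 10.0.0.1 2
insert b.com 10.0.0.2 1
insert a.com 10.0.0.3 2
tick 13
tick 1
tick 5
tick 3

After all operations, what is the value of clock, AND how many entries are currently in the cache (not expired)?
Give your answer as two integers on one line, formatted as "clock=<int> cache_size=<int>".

Op 1: insert c.com -> 10.0.0.1 (expiry=0+2=2). clock=0
Op 2: insert b.com -> 10.0.0.2 (expiry=0+1=1). clock=0
Op 3: insert a.com -> 10.0.0.3 (expiry=0+2=2). clock=0
Op 4: tick 13 -> clock=13. purged={a.com,b.com,c.com}
Op 5: tick 1 -> clock=14.
Op 6: tick 5 -> clock=19.
Op 7: tick 3 -> clock=22.
Final clock = 22
Final cache (unexpired): {} -> size=0

Answer: clock=22 cache_size=0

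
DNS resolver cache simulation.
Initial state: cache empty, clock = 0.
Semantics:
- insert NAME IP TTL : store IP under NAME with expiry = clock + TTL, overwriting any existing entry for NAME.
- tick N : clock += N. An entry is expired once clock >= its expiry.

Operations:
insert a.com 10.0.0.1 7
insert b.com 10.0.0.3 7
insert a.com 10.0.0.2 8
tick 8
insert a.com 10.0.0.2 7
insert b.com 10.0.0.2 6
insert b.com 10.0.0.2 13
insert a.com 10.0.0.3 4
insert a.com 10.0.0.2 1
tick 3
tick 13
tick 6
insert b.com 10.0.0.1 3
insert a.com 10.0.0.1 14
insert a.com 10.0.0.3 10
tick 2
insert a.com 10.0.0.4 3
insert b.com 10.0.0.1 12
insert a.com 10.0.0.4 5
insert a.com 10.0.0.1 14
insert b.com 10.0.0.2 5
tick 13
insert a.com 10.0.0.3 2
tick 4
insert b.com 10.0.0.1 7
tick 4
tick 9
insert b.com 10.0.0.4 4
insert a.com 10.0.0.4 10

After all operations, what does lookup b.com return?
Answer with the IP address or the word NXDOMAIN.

Op 1: insert a.com -> 10.0.0.1 (expiry=0+7=7). clock=0
Op 2: insert b.com -> 10.0.0.3 (expiry=0+7=7). clock=0
Op 3: insert a.com -> 10.0.0.2 (expiry=0+8=8). clock=0
Op 4: tick 8 -> clock=8. purged={a.com,b.com}
Op 5: insert a.com -> 10.0.0.2 (expiry=8+7=15). clock=8
Op 6: insert b.com -> 10.0.0.2 (expiry=8+6=14). clock=8
Op 7: insert b.com -> 10.0.0.2 (expiry=8+13=21). clock=8
Op 8: insert a.com -> 10.0.0.3 (expiry=8+4=12). clock=8
Op 9: insert a.com -> 10.0.0.2 (expiry=8+1=9). clock=8
Op 10: tick 3 -> clock=11. purged={a.com}
Op 11: tick 13 -> clock=24. purged={b.com}
Op 12: tick 6 -> clock=30.
Op 13: insert b.com -> 10.0.0.1 (expiry=30+3=33). clock=30
Op 14: insert a.com -> 10.0.0.1 (expiry=30+14=44). clock=30
Op 15: insert a.com -> 10.0.0.3 (expiry=30+10=40). clock=30
Op 16: tick 2 -> clock=32.
Op 17: insert a.com -> 10.0.0.4 (expiry=32+3=35). clock=32
Op 18: insert b.com -> 10.0.0.1 (expiry=32+12=44). clock=32
Op 19: insert a.com -> 10.0.0.4 (expiry=32+5=37). clock=32
Op 20: insert a.com -> 10.0.0.1 (expiry=32+14=46). clock=32
Op 21: insert b.com -> 10.0.0.2 (expiry=32+5=37). clock=32
Op 22: tick 13 -> clock=45. purged={b.com}
Op 23: insert a.com -> 10.0.0.3 (expiry=45+2=47). clock=45
Op 24: tick 4 -> clock=49. purged={a.com}
Op 25: insert b.com -> 10.0.0.1 (expiry=49+7=56). clock=49
Op 26: tick 4 -> clock=53.
Op 27: tick 9 -> clock=62. purged={b.com}
Op 28: insert b.com -> 10.0.0.4 (expiry=62+4=66). clock=62
Op 29: insert a.com -> 10.0.0.4 (expiry=62+10=72). clock=62
lookup b.com: present, ip=10.0.0.4 expiry=66 > clock=62

Answer: 10.0.0.4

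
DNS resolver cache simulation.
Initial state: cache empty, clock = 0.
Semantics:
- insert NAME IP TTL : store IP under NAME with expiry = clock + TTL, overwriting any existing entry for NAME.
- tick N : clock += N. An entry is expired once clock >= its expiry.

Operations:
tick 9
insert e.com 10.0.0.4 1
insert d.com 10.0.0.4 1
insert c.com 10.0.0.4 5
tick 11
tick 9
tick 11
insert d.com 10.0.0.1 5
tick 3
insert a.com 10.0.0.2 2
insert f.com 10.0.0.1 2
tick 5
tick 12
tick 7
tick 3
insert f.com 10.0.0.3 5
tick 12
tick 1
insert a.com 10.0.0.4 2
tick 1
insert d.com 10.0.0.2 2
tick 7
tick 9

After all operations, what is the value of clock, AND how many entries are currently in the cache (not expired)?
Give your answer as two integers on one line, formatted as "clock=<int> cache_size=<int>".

Op 1: tick 9 -> clock=9.
Op 2: insert e.com -> 10.0.0.4 (expiry=9+1=10). clock=9
Op 3: insert d.com -> 10.0.0.4 (expiry=9+1=10). clock=9
Op 4: insert c.com -> 10.0.0.4 (expiry=9+5=14). clock=9
Op 5: tick 11 -> clock=20. purged={c.com,d.com,e.com}
Op 6: tick 9 -> clock=29.
Op 7: tick 11 -> clock=40.
Op 8: insert d.com -> 10.0.0.1 (expiry=40+5=45). clock=40
Op 9: tick 3 -> clock=43.
Op 10: insert a.com -> 10.0.0.2 (expiry=43+2=45). clock=43
Op 11: insert f.com -> 10.0.0.1 (expiry=43+2=45). clock=43
Op 12: tick 5 -> clock=48. purged={a.com,d.com,f.com}
Op 13: tick 12 -> clock=60.
Op 14: tick 7 -> clock=67.
Op 15: tick 3 -> clock=70.
Op 16: insert f.com -> 10.0.0.3 (expiry=70+5=75). clock=70
Op 17: tick 12 -> clock=82. purged={f.com}
Op 18: tick 1 -> clock=83.
Op 19: insert a.com -> 10.0.0.4 (expiry=83+2=85). clock=83
Op 20: tick 1 -> clock=84.
Op 21: insert d.com -> 10.0.0.2 (expiry=84+2=86). clock=84
Op 22: tick 7 -> clock=91. purged={a.com,d.com}
Op 23: tick 9 -> clock=100.
Final clock = 100
Final cache (unexpired): {} -> size=0

Answer: clock=100 cache_size=0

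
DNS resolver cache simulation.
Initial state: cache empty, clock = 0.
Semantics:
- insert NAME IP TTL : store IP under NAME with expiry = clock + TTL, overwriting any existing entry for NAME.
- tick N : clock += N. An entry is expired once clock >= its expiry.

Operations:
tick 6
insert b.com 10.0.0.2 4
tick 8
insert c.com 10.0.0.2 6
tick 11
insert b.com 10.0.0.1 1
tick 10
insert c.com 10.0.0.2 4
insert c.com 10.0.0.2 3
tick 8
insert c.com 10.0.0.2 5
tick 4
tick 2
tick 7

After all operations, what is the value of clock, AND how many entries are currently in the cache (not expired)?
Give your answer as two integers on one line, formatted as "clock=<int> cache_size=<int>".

Answer: clock=56 cache_size=0

Derivation:
Op 1: tick 6 -> clock=6.
Op 2: insert b.com -> 10.0.0.2 (expiry=6+4=10). clock=6
Op 3: tick 8 -> clock=14. purged={b.com}
Op 4: insert c.com -> 10.0.0.2 (expiry=14+6=20). clock=14
Op 5: tick 11 -> clock=25. purged={c.com}
Op 6: insert b.com -> 10.0.0.1 (expiry=25+1=26). clock=25
Op 7: tick 10 -> clock=35. purged={b.com}
Op 8: insert c.com -> 10.0.0.2 (expiry=35+4=39). clock=35
Op 9: insert c.com -> 10.0.0.2 (expiry=35+3=38). clock=35
Op 10: tick 8 -> clock=43. purged={c.com}
Op 11: insert c.com -> 10.0.0.2 (expiry=43+5=48). clock=43
Op 12: tick 4 -> clock=47.
Op 13: tick 2 -> clock=49. purged={c.com}
Op 14: tick 7 -> clock=56.
Final clock = 56
Final cache (unexpired): {} -> size=0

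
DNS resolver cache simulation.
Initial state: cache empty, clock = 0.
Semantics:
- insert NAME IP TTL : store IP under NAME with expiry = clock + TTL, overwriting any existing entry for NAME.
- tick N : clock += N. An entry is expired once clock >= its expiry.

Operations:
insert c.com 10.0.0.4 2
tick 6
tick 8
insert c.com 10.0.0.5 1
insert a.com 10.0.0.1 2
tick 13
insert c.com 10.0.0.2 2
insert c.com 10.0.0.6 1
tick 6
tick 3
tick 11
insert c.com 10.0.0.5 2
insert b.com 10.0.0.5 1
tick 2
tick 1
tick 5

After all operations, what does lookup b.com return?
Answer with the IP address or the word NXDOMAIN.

Op 1: insert c.com -> 10.0.0.4 (expiry=0+2=2). clock=0
Op 2: tick 6 -> clock=6. purged={c.com}
Op 3: tick 8 -> clock=14.
Op 4: insert c.com -> 10.0.0.5 (expiry=14+1=15). clock=14
Op 5: insert a.com -> 10.0.0.1 (expiry=14+2=16). clock=14
Op 6: tick 13 -> clock=27. purged={a.com,c.com}
Op 7: insert c.com -> 10.0.0.2 (expiry=27+2=29). clock=27
Op 8: insert c.com -> 10.0.0.6 (expiry=27+1=28). clock=27
Op 9: tick 6 -> clock=33. purged={c.com}
Op 10: tick 3 -> clock=36.
Op 11: tick 11 -> clock=47.
Op 12: insert c.com -> 10.0.0.5 (expiry=47+2=49). clock=47
Op 13: insert b.com -> 10.0.0.5 (expiry=47+1=48). clock=47
Op 14: tick 2 -> clock=49. purged={b.com,c.com}
Op 15: tick 1 -> clock=50.
Op 16: tick 5 -> clock=55.
lookup b.com: not in cache (expired or never inserted)

Answer: NXDOMAIN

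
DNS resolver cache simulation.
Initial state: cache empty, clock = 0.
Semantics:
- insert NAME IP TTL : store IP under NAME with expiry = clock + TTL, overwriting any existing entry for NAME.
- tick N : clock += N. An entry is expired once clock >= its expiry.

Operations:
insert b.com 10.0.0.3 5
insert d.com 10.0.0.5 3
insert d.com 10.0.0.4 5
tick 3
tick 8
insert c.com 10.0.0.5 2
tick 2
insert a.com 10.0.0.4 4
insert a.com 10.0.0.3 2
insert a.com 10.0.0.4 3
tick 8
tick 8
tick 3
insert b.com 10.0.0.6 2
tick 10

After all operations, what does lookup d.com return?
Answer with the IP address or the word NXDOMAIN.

Answer: NXDOMAIN

Derivation:
Op 1: insert b.com -> 10.0.0.3 (expiry=0+5=5). clock=0
Op 2: insert d.com -> 10.0.0.5 (expiry=0+3=3). clock=0
Op 3: insert d.com -> 10.0.0.4 (expiry=0+5=5). clock=0
Op 4: tick 3 -> clock=3.
Op 5: tick 8 -> clock=11. purged={b.com,d.com}
Op 6: insert c.com -> 10.0.0.5 (expiry=11+2=13). clock=11
Op 7: tick 2 -> clock=13. purged={c.com}
Op 8: insert a.com -> 10.0.0.4 (expiry=13+4=17). clock=13
Op 9: insert a.com -> 10.0.0.3 (expiry=13+2=15). clock=13
Op 10: insert a.com -> 10.0.0.4 (expiry=13+3=16). clock=13
Op 11: tick 8 -> clock=21. purged={a.com}
Op 12: tick 8 -> clock=29.
Op 13: tick 3 -> clock=32.
Op 14: insert b.com -> 10.0.0.6 (expiry=32+2=34). clock=32
Op 15: tick 10 -> clock=42. purged={b.com}
lookup d.com: not in cache (expired or never inserted)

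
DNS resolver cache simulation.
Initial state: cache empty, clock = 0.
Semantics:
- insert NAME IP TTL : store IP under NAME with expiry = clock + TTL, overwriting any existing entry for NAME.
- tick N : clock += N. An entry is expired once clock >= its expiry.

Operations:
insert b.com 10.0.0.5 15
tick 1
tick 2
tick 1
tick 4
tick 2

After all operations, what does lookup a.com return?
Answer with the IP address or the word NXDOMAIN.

Op 1: insert b.com -> 10.0.0.5 (expiry=0+15=15). clock=0
Op 2: tick 1 -> clock=1.
Op 3: tick 2 -> clock=3.
Op 4: tick 1 -> clock=4.
Op 5: tick 4 -> clock=8.
Op 6: tick 2 -> clock=10.
lookup a.com: not in cache (expired or never inserted)

Answer: NXDOMAIN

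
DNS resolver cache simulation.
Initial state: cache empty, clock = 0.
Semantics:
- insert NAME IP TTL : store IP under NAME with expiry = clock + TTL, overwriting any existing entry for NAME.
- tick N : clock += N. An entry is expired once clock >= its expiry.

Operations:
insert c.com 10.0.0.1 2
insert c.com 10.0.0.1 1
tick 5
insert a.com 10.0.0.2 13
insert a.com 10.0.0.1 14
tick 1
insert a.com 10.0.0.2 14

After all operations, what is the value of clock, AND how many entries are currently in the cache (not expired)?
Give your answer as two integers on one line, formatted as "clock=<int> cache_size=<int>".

Answer: clock=6 cache_size=1

Derivation:
Op 1: insert c.com -> 10.0.0.1 (expiry=0+2=2). clock=0
Op 2: insert c.com -> 10.0.0.1 (expiry=0+1=1). clock=0
Op 3: tick 5 -> clock=5. purged={c.com}
Op 4: insert a.com -> 10.0.0.2 (expiry=5+13=18). clock=5
Op 5: insert a.com -> 10.0.0.1 (expiry=5+14=19). clock=5
Op 6: tick 1 -> clock=6.
Op 7: insert a.com -> 10.0.0.2 (expiry=6+14=20). clock=6
Final clock = 6
Final cache (unexpired): {a.com} -> size=1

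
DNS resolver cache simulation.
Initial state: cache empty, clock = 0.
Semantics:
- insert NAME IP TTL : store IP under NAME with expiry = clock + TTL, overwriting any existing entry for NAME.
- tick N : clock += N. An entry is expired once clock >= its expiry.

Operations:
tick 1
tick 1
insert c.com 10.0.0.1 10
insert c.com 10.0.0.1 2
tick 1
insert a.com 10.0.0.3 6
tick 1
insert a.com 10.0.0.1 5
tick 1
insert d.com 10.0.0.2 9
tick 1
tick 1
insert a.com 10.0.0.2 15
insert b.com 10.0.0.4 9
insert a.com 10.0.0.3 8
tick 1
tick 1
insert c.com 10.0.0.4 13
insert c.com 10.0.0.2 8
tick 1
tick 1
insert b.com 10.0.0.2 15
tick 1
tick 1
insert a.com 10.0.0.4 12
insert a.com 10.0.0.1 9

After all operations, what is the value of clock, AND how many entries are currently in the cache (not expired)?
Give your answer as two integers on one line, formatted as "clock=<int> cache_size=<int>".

Answer: clock=13 cache_size=4

Derivation:
Op 1: tick 1 -> clock=1.
Op 2: tick 1 -> clock=2.
Op 3: insert c.com -> 10.0.0.1 (expiry=2+10=12). clock=2
Op 4: insert c.com -> 10.0.0.1 (expiry=2+2=4). clock=2
Op 5: tick 1 -> clock=3.
Op 6: insert a.com -> 10.0.0.3 (expiry=3+6=9). clock=3
Op 7: tick 1 -> clock=4. purged={c.com}
Op 8: insert a.com -> 10.0.0.1 (expiry=4+5=9). clock=4
Op 9: tick 1 -> clock=5.
Op 10: insert d.com -> 10.0.0.2 (expiry=5+9=14). clock=5
Op 11: tick 1 -> clock=6.
Op 12: tick 1 -> clock=7.
Op 13: insert a.com -> 10.0.0.2 (expiry=7+15=22). clock=7
Op 14: insert b.com -> 10.0.0.4 (expiry=7+9=16). clock=7
Op 15: insert a.com -> 10.0.0.3 (expiry=7+8=15). clock=7
Op 16: tick 1 -> clock=8.
Op 17: tick 1 -> clock=9.
Op 18: insert c.com -> 10.0.0.4 (expiry=9+13=22). clock=9
Op 19: insert c.com -> 10.0.0.2 (expiry=9+8=17). clock=9
Op 20: tick 1 -> clock=10.
Op 21: tick 1 -> clock=11.
Op 22: insert b.com -> 10.0.0.2 (expiry=11+15=26). clock=11
Op 23: tick 1 -> clock=12.
Op 24: tick 1 -> clock=13.
Op 25: insert a.com -> 10.0.0.4 (expiry=13+12=25). clock=13
Op 26: insert a.com -> 10.0.0.1 (expiry=13+9=22). clock=13
Final clock = 13
Final cache (unexpired): {a.com,b.com,c.com,d.com} -> size=4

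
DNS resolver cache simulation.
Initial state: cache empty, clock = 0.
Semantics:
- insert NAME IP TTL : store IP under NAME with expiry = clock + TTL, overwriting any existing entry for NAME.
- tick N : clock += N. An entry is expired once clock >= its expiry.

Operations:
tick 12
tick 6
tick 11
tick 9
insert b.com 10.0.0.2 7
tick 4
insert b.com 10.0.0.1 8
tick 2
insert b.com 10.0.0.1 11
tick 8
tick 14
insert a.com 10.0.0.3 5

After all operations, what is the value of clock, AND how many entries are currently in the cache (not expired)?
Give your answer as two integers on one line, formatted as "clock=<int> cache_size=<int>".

Op 1: tick 12 -> clock=12.
Op 2: tick 6 -> clock=18.
Op 3: tick 11 -> clock=29.
Op 4: tick 9 -> clock=38.
Op 5: insert b.com -> 10.0.0.2 (expiry=38+7=45). clock=38
Op 6: tick 4 -> clock=42.
Op 7: insert b.com -> 10.0.0.1 (expiry=42+8=50). clock=42
Op 8: tick 2 -> clock=44.
Op 9: insert b.com -> 10.0.0.1 (expiry=44+11=55). clock=44
Op 10: tick 8 -> clock=52.
Op 11: tick 14 -> clock=66. purged={b.com}
Op 12: insert a.com -> 10.0.0.3 (expiry=66+5=71). clock=66
Final clock = 66
Final cache (unexpired): {a.com} -> size=1

Answer: clock=66 cache_size=1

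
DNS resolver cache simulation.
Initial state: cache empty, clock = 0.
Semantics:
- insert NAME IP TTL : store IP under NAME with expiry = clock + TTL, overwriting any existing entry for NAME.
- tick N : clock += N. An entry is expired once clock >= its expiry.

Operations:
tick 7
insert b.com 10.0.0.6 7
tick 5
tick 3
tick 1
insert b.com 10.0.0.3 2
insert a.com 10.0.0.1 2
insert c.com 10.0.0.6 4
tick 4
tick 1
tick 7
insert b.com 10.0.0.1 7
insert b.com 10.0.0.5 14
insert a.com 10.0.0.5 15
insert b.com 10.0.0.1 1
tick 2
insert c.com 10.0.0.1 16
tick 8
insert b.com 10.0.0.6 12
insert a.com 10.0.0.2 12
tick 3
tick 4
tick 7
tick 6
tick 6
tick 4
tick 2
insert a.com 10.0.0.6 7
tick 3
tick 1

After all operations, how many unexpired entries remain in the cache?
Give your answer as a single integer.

Op 1: tick 7 -> clock=7.
Op 2: insert b.com -> 10.0.0.6 (expiry=7+7=14). clock=7
Op 3: tick 5 -> clock=12.
Op 4: tick 3 -> clock=15. purged={b.com}
Op 5: tick 1 -> clock=16.
Op 6: insert b.com -> 10.0.0.3 (expiry=16+2=18). clock=16
Op 7: insert a.com -> 10.0.0.1 (expiry=16+2=18). clock=16
Op 8: insert c.com -> 10.0.0.6 (expiry=16+4=20). clock=16
Op 9: tick 4 -> clock=20. purged={a.com,b.com,c.com}
Op 10: tick 1 -> clock=21.
Op 11: tick 7 -> clock=28.
Op 12: insert b.com -> 10.0.0.1 (expiry=28+7=35). clock=28
Op 13: insert b.com -> 10.0.0.5 (expiry=28+14=42). clock=28
Op 14: insert a.com -> 10.0.0.5 (expiry=28+15=43). clock=28
Op 15: insert b.com -> 10.0.0.1 (expiry=28+1=29). clock=28
Op 16: tick 2 -> clock=30. purged={b.com}
Op 17: insert c.com -> 10.0.0.1 (expiry=30+16=46). clock=30
Op 18: tick 8 -> clock=38.
Op 19: insert b.com -> 10.0.0.6 (expiry=38+12=50). clock=38
Op 20: insert a.com -> 10.0.0.2 (expiry=38+12=50). clock=38
Op 21: tick 3 -> clock=41.
Op 22: tick 4 -> clock=45.
Op 23: tick 7 -> clock=52. purged={a.com,b.com,c.com}
Op 24: tick 6 -> clock=58.
Op 25: tick 6 -> clock=64.
Op 26: tick 4 -> clock=68.
Op 27: tick 2 -> clock=70.
Op 28: insert a.com -> 10.0.0.6 (expiry=70+7=77). clock=70
Op 29: tick 3 -> clock=73.
Op 30: tick 1 -> clock=74.
Final cache (unexpired): {a.com} -> size=1

Answer: 1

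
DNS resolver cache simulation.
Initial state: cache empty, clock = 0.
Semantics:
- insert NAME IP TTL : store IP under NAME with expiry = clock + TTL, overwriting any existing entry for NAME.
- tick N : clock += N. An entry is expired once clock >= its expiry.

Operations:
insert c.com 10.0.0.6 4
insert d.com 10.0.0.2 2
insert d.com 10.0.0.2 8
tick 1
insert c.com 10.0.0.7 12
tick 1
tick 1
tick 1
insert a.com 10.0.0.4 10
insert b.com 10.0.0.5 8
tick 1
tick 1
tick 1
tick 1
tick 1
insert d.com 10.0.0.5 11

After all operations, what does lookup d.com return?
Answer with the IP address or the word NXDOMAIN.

Answer: 10.0.0.5

Derivation:
Op 1: insert c.com -> 10.0.0.6 (expiry=0+4=4). clock=0
Op 2: insert d.com -> 10.0.0.2 (expiry=0+2=2). clock=0
Op 3: insert d.com -> 10.0.0.2 (expiry=0+8=8). clock=0
Op 4: tick 1 -> clock=1.
Op 5: insert c.com -> 10.0.0.7 (expiry=1+12=13). clock=1
Op 6: tick 1 -> clock=2.
Op 7: tick 1 -> clock=3.
Op 8: tick 1 -> clock=4.
Op 9: insert a.com -> 10.0.0.4 (expiry=4+10=14). clock=4
Op 10: insert b.com -> 10.0.0.5 (expiry=4+8=12). clock=4
Op 11: tick 1 -> clock=5.
Op 12: tick 1 -> clock=6.
Op 13: tick 1 -> clock=7.
Op 14: tick 1 -> clock=8. purged={d.com}
Op 15: tick 1 -> clock=9.
Op 16: insert d.com -> 10.0.0.5 (expiry=9+11=20). clock=9
lookup d.com: present, ip=10.0.0.5 expiry=20 > clock=9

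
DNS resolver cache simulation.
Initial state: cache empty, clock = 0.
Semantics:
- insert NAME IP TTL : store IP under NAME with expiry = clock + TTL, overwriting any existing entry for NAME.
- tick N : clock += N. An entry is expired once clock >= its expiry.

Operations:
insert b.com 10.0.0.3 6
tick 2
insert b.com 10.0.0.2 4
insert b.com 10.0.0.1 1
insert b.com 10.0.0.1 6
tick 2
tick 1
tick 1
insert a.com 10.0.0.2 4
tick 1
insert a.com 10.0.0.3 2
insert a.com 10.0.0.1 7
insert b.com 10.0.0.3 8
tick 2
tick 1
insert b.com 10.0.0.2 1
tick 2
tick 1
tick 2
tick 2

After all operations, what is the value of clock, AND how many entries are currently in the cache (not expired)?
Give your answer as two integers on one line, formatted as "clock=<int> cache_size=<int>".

Op 1: insert b.com -> 10.0.0.3 (expiry=0+6=6). clock=0
Op 2: tick 2 -> clock=2.
Op 3: insert b.com -> 10.0.0.2 (expiry=2+4=6). clock=2
Op 4: insert b.com -> 10.0.0.1 (expiry=2+1=3). clock=2
Op 5: insert b.com -> 10.0.0.1 (expiry=2+6=8). clock=2
Op 6: tick 2 -> clock=4.
Op 7: tick 1 -> clock=5.
Op 8: tick 1 -> clock=6.
Op 9: insert a.com -> 10.0.0.2 (expiry=6+4=10). clock=6
Op 10: tick 1 -> clock=7.
Op 11: insert a.com -> 10.0.0.3 (expiry=7+2=9). clock=7
Op 12: insert a.com -> 10.0.0.1 (expiry=7+7=14). clock=7
Op 13: insert b.com -> 10.0.0.3 (expiry=7+8=15). clock=7
Op 14: tick 2 -> clock=9.
Op 15: tick 1 -> clock=10.
Op 16: insert b.com -> 10.0.0.2 (expiry=10+1=11). clock=10
Op 17: tick 2 -> clock=12. purged={b.com}
Op 18: tick 1 -> clock=13.
Op 19: tick 2 -> clock=15. purged={a.com}
Op 20: tick 2 -> clock=17.
Final clock = 17
Final cache (unexpired): {} -> size=0

Answer: clock=17 cache_size=0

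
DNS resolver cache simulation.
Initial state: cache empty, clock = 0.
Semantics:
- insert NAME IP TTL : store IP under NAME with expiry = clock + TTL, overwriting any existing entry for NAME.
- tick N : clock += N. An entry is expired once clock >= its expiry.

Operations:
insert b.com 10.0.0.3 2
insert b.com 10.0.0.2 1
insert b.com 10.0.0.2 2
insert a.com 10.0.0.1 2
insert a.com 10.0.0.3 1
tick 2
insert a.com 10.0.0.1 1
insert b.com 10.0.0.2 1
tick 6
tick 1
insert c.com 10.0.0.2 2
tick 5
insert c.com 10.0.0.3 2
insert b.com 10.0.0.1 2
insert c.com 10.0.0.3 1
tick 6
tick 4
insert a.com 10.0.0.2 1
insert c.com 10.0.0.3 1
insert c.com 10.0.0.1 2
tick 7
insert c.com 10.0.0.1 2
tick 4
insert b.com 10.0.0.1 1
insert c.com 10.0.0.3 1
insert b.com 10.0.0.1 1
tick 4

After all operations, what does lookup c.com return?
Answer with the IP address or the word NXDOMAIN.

Answer: NXDOMAIN

Derivation:
Op 1: insert b.com -> 10.0.0.3 (expiry=0+2=2). clock=0
Op 2: insert b.com -> 10.0.0.2 (expiry=0+1=1). clock=0
Op 3: insert b.com -> 10.0.0.2 (expiry=0+2=2). clock=0
Op 4: insert a.com -> 10.0.0.1 (expiry=0+2=2). clock=0
Op 5: insert a.com -> 10.0.0.3 (expiry=0+1=1). clock=0
Op 6: tick 2 -> clock=2. purged={a.com,b.com}
Op 7: insert a.com -> 10.0.0.1 (expiry=2+1=3). clock=2
Op 8: insert b.com -> 10.0.0.2 (expiry=2+1=3). clock=2
Op 9: tick 6 -> clock=8. purged={a.com,b.com}
Op 10: tick 1 -> clock=9.
Op 11: insert c.com -> 10.0.0.2 (expiry=9+2=11). clock=9
Op 12: tick 5 -> clock=14. purged={c.com}
Op 13: insert c.com -> 10.0.0.3 (expiry=14+2=16). clock=14
Op 14: insert b.com -> 10.0.0.1 (expiry=14+2=16). clock=14
Op 15: insert c.com -> 10.0.0.3 (expiry=14+1=15). clock=14
Op 16: tick 6 -> clock=20. purged={b.com,c.com}
Op 17: tick 4 -> clock=24.
Op 18: insert a.com -> 10.0.0.2 (expiry=24+1=25). clock=24
Op 19: insert c.com -> 10.0.0.3 (expiry=24+1=25). clock=24
Op 20: insert c.com -> 10.0.0.1 (expiry=24+2=26). clock=24
Op 21: tick 7 -> clock=31. purged={a.com,c.com}
Op 22: insert c.com -> 10.0.0.1 (expiry=31+2=33). clock=31
Op 23: tick 4 -> clock=35. purged={c.com}
Op 24: insert b.com -> 10.0.0.1 (expiry=35+1=36). clock=35
Op 25: insert c.com -> 10.0.0.3 (expiry=35+1=36). clock=35
Op 26: insert b.com -> 10.0.0.1 (expiry=35+1=36). clock=35
Op 27: tick 4 -> clock=39. purged={b.com,c.com}
lookup c.com: not in cache (expired or never inserted)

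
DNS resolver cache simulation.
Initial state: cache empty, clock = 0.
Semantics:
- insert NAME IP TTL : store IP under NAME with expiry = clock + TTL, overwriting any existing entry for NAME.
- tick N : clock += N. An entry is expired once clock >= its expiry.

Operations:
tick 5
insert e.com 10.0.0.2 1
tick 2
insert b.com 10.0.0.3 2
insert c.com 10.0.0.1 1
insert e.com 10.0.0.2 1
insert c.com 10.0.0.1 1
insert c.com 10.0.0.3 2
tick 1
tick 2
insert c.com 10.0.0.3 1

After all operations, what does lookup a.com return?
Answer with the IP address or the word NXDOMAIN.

Op 1: tick 5 -> clock=5.
Op 2: insert e.com -> 10.0.0.2 (expiry=5+1=6). clock=5
Op 3: tick 2 -> clock=7. purged={e.com}
Op 4: insert b.com -> 10.0.0.3 (expiry=7+2=9). clock=7
Op 5: insert c.com -> 10.0.0.1 (expiry=7+1=8). clock=7
Op 6: insert e.com -> 10.0.0.2 (expiry=7+1=8). clock=7
Op 7: insert c.com -> 10.0.0.1 (expiry=7+1=8). clock=7
Op 8: insert c.com -> 10.0.0.3 (expiry=7+2=9). clock=7
Op 9: tick 1 -> clock=8. purged={e.com}
Op 10: tick 2 -> clock=10. purged={b.com,c.com}
Op 11: insert c.com -> 10.0.0.3 (expiry=10+1=11). clock=10
lookup a.com: not in cache (expired or never inserted)

Answer: NXDOMAIN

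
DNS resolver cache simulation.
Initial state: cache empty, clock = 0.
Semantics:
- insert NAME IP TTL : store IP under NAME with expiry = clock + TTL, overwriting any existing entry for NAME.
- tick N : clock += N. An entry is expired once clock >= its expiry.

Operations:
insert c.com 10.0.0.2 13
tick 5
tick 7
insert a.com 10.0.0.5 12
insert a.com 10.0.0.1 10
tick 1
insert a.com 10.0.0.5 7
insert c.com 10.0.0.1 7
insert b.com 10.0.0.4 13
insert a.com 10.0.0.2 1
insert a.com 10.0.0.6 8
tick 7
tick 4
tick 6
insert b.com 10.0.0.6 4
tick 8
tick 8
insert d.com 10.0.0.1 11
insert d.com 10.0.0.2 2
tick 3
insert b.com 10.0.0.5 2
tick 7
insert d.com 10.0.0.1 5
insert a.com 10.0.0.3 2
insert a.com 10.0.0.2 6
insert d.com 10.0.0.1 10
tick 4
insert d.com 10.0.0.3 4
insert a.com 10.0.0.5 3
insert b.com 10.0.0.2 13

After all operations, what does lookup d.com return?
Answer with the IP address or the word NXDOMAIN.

Op 1: insert c.com -> 10.0.0.2 (expiry=0+13=13). clock=0
Op 2: tick 5 -> clock=5.
Op 3: tick 7 -> clock=12.
Op 4: insert a.com -> 10.0.0.5 (expiry=12+12=24). clock=12
Op 5: insert a.com -> 10.0.0.1 (expiry=12+10=22). clock=12
Op 6: tick 1 -> clock=13. purged={c.com}
Op 7: insert a.com -> 10.0.0.5 (expiry=13+7=20). clock=13
Op 8: insert c.com -> 10.0.0.1 (expiry=13+7=20). clock=13
Op 9: insert b.com -> 10.0.0.4 (expiry=13+13=26). clock=13
Op 10: insert a.com -> 10.0.0.2 (expiry=13+1=14). clock=13
Op 11: insert a.com -> 10.0.0.6 (expiry=13+8=21). clock=13
Op 12: tick 7 -> clock=20. purged={c.com}
Op 13: tick 4 -> clock=24. purged={a.com}
Op 14: tick 6 -> clock=30. purged={b.com}
Op 15: insert b.com -> 10.0.0.6 (expiry=30+4=34). clock=30
Op 16: tick 8 -> clock=38. purged={b.com}
Op 17: tick 8 -> clock=46.
Op 18: insert d.com -> 10.0.0.1 (expiry=46+11=57). clock=46
Op 19: insert d.com -> 10.0.0.2 (expiry=46+2=48). clock=46
Op 20: tick 3 -> clock=49. purged={d.com}
Op 21: insert b.com -> 10.0.0.5 (expiry=49+2=51). clock=49
Op 22: tick 7 -> clock=56. purged={b.com}
Op 23: insert d.com -> 10.0.0.1 (expiry=56+5=61). clock=56
Op 24: insert a.com -> 10.0.0.3 (expiry=56+2=58). clock=56
Op 25: insert a.com -> 10.0.0.2 (expiry=56+6=62). clock=56
Op 26: insert d.com -> 10.0.0.1 (expiry=56+10=66). clock=56
Op 27: tick 4 -> clock=60.
Op 28: insert d.com -> 10.0.0.3 (expiry=60+4=64). clock=60
Op 29: insert a.com -> 10.0.0.5 (expiry=60+3=63). clock=60
Op 30: insert b.com -> 10.0.0.2 (expiry=60+13=73). clock=60
lookup d.com: present, ip=10.0.0.3 expiry=64 > clock=60

Answer: 10.0.0.3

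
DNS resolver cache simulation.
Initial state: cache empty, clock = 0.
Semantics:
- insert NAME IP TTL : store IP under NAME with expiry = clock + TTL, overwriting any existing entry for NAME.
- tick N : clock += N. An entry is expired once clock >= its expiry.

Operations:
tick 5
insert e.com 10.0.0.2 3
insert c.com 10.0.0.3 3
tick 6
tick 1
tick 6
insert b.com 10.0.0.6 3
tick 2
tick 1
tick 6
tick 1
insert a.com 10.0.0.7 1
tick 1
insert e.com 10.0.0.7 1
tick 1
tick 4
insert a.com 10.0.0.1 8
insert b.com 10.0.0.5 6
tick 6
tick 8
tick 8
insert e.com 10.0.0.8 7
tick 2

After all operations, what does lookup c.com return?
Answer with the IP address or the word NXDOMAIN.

Op 1: tick 5 -> clock=5.
Op 2: insert e.com -> 10.0.0.2 (expiry=5+3=8). clock=5
Op 3: insert c.com -> 10.0.0.3 (expiry=5+3=8). clock=5
Op 4: tick 6 -> clock=11. purged={c.com,e.com}
Op 5: tick 1 -> clock=12.
Op 6: tick 6 -> clock=18.
Op 7: insert b.com -> 10.0.0.6 (expiry=18+3=21). clock=18
Op 8: tick 2 -> clock=20.
Op 9: tick 1 -> clock=21. purged={b.com}
Op 10: tick 6 -> clock=27.
Op 11: tick 1 -> clock=28.
Op 12: insert a.com -> 10.0.0.7 (expiry=28+1=29). clock=28
Op 13: tick 1 -> clock=29. purged={a.com}
Op 14: insert e.com -> 10.0.0.7 (expiry=29+1=30). clock=29
Op 15: tick 1 -> clock=30. purged={e.com}
Op 16: tick 4 -> clock=34.
Op 17: insert a.com -> 10.0.0.1 (expiry=34+8=42). clock=34
Op 18: insert b.com -> 10.0.0.5 (expiry=34+6=40). clock=34
Op 19: tick 6 -> clock=40. purged={b.com}
Op 20: tick 8 -> clock=48. purged={a.com}
Op 21: tick 8 -> clock=56.
Op 22: insert e.com -> 10.0.0.8 (expiry=56+7=63). clock=56
Op 23: tick 2 -> clock=58.
lookup c.com: not in cache (expired or never inserted)

Answer: NXDOMAIN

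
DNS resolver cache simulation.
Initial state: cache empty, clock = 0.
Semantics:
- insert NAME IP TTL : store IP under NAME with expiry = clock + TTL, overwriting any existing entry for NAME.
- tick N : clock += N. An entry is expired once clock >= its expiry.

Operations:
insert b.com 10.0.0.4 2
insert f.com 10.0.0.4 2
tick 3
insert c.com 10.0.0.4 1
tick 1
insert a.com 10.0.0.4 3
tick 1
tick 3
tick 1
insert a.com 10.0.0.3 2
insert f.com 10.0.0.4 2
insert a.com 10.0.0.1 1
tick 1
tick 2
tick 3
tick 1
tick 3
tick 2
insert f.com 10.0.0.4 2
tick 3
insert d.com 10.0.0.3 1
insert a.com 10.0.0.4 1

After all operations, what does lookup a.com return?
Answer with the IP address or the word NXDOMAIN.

Answer: 10.0.0.4

Derivation:
Op 1: insert b.com -> 10.0.0.4 (expiry=0+2=2). clock=0
Op 2: insert f.com -> 10.0.0.4 (expiry=0+2=2). clock=0
Op 3: tick 3 -> clock=3. purged={b.com,f.com}
Op 4: insert c.com -> 10.0.0.4 (expiry=3+1=4). clock=3
Op 5: tick 1 -> clock=4. purged={c.com}
Op 6: insert a.com -> 10.0.0.4 (expiry=4+3=7). clock=4
Op 7: tick 1 -> clock=5.
Op 8: tick 3 -> clock=8. purged={a.com}
Op 9: tick 1 -> clock=9.
Op 10: insert a.com -> 10.0.0.3 (expiry=9+2=11). clock=9
Op 11: insert f.com -> 10.0.0.4 (expiry=9+2=11). clock=9
Op 12: insert a.com -> 10.0.0.1 (expiry=9+1=10). clock=9
Op 13: tick 1 -> clock=10. purged={a.com}
Op 14: tick 2 -> clock=12. purged={f.com}
Op 15: tick 3 -> clock=15.
Op 16: tick 1 -> clock=16.
Op 17: tick 3 -> clock=19.
Op 18: tick 2 -> clock=21.
Op 19: insert f.com -> 10.0.0.4 (expiry=21+2=23). clock=21
Op 20: tick 3 -> clock=24. purged={f.com}
Op 21: insert d.com -> 10.0.0.3 (expiry=24+1=25). clock=24
Op 22: insert a.com -> 10.0.0.4 (expiry=24+1=25). clock=24
lookup a.com: present, ip=10.0.0.4 expiry=25 > clock=24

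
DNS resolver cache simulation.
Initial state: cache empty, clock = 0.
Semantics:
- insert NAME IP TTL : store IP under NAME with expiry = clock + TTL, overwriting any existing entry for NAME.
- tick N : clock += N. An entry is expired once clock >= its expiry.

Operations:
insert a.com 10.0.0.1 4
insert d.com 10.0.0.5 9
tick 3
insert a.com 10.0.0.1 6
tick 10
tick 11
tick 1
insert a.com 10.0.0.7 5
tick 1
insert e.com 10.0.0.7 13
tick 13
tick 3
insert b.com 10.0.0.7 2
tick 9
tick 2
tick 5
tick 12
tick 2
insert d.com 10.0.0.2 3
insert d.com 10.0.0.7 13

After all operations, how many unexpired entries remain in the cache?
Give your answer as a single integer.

Answer: 1

Derivation:
Op 1: insert a.com -> 10.0.0.1 (expiry=0+4=4). clock=0
Op 2: insert d.com -> 10.0.0.5 (expiry=0+9=9). clock=0
Op 3: tick 3 -> clock=3.
Op 4: insert a.com -> 10.0.0.1 (expiry=3+6=9). clock=3
Op 5: tick 10 -> clock=13. purged={a.com,d.com}
Op 6: tick 11 -> clock=24.
Op 7: tick 1 -> clock=25.
Op 8: insert a.com -> 10.0.0.7 (expiry=25+5=30). clock=25
Op 9: tick 1 -> clock=26.
Op 10: insert e.com -> 10.0.0.7 (expiry=26+13=39). clock=26
Op 11: tick 13 -> clock=39. purged={a.com,e.com}
Op 12: tick 3 -> clock=42.
Op 13: insert b.com -> 10.0.0.7 (expiry=42+2=44). clock=42
Op 14: tick 9 -> clock=51. purged={b.com}
Op 15: tick 2 -> clock=53.
Op 16: tick 5 -> clock=58.
Op 17: tick 12 -> clock=70.
Op 18: tick 2 -> clock=72.
Op 19: insert d.com -> 10.0.0.2 (expiry=72+3=75). clock=72
Op 20: insert d.com -> 10.0.0.7 (expiry=72+13=85). clock=72
Final cache (unexpired): {d.com} -> size=1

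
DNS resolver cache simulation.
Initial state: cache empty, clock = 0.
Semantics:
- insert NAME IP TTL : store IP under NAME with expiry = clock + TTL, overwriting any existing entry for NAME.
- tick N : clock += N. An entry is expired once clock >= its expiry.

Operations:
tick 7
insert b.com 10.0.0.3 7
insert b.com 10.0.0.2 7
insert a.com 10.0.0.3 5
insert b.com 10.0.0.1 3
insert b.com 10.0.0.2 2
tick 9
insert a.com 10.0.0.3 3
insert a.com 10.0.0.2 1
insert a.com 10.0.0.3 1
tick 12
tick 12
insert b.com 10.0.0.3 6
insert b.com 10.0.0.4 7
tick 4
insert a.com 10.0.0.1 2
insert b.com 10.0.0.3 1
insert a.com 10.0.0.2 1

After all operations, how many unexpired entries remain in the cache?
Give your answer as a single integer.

Answer: 2

Derivation:
Op 1: tick 7 -> clock=7.
Op 2: insert b.com -> 10.0.0.3 (expiry=7+7=14). clock=7
Op 3: insert b.com -> 10.0.0.2 (expiry=7+7=14). clock=7
Op 4: insert a.com -> 10.0.0.3 (expiry=7+5=12). clock=7
Op 5: insert b.com -> 10.0.0.1 (expiry=7+3=10). clock=7
Op 6: insert b.com -> 10.0.0.2 (expiry=7+2=9). clock=7
Op 7: tick 9 -> clock=16. purged={a.com,b.com}
Op 8: insert a.com -> 10.0.0.3 (expiry=16+3=19). clock=16
Op 9: insert a.com -> 10.0.0.2 (expiry=16+1=17). clock=16
Op 10: insert a.com -> 10.0.0.3 (expiry=16+1=17). clock=16
Op 11: tick 12 -> clock=28. purged={a.com}
Op 12: tick 12 -> clock=40.
Op 13: insert b.com -> 10.0.0.3 (expiry=40+6=46). clock=40
Op 14: insert b.com -> 10.0.0.4 (expiry=40+7=47). clock=40
Op 15: tick 4 -> clock=44.
Op 16: insert a.com -> 10.0.0.1 (expiry=44+2=46). clock=44
Op 17: insert b.com -> 10.0.0.3 (expiry=44+1=45). clock=44
Op 18: insert a.com -> 10.0.0.2 (expiry=44+1=45). clock=44
Final cache (unexpired): {a.com,b.com} -> size=2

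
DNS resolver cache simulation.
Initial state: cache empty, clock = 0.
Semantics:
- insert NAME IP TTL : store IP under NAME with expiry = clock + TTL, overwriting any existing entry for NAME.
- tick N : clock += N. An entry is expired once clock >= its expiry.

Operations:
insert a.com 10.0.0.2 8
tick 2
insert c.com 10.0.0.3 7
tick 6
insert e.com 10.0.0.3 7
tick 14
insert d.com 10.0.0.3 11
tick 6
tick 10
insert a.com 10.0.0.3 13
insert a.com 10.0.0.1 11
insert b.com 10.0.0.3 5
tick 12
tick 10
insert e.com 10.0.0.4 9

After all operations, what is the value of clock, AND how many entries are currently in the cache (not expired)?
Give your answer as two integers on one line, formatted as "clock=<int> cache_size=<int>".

Answer: clock=60 cache_size=1

Derivation:
Op 1: insert a.com -> 10.0.0.2 (expiry=0+8=8). clock=0
Op 2: tick 2 -> clock=2.
Op 3: insert c.com -> 10.0.0.3 (expiry=2+7=9). clock=2
Op 4: tick 6 -> clock=8. purged={a.com}
Op 5: insert e.com -> 10.0.0.3 (expiry=8+7=15). clock=8
Op 6: tick 14 -> clock=22. purged={c.com,e.com}
Op 7: insert d.com -> 10.0.0.3 (expiry=22+11=33). clock=22
Op 8: tick 6 -> clock=28.
Op 9: tick 10 -> clock=38. purged={d.com}
Op 10: insert a.com -> 10.0.0.3 (expiry=38+13=51). clock=38
Op 11: insert a.com -> 10.0.0.1 (expiry=38+11=49). clock=38
Op 12: insert b.com -> 10.0.0.3 (expiry=38+5=43). clock=38
Op 13: tick 12 -> clock=50. purged={a.com,b.com}
Op 14: tick 10 -> clock=60.
Op 15: insert e.com -> 10.0.0.4 (expiry=60+9=69). clock=60
Final clock = 60
Final cache (unexpired): {e.com} -> size=1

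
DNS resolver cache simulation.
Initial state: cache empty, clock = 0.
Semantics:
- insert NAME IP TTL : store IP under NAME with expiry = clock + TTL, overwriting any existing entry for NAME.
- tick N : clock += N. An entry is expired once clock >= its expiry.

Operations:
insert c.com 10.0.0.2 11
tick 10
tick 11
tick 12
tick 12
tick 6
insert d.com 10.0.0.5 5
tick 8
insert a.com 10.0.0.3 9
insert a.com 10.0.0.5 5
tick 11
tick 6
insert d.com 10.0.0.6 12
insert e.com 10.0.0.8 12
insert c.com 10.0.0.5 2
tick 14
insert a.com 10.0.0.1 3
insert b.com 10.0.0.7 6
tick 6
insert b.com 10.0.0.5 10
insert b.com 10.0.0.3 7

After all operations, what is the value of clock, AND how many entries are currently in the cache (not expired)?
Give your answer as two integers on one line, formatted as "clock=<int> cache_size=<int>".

Op 1: insert c.com -> 10.0.0.2 (expiry=0+11=11). clock=0
Op 2: tick 10 -> clock=10.
Op 3: tick 11 -> clock=21. purged={c.com}
Op 4: tick 12 -> clock=33.
Op 5: tick 12 -> clock=45.
Op 6: tick 6 -> clock=51.
Op 7: insert d.com -> 10.0.0.5 (expiry=51+5=56). clock=51
Op 8: tick 8 -> clock=59. purged={d.com}
Op 9: insert a.com -> 10.0.0.3 (expiry=59+9=68). clock=59
Op 10: insert a.com -> 10.0.0.5 (expiry=59+5=64). clock=59
Op 11: tick 11 -> clock=70. purged={a.com}
Op 12: tick 6 -> clock=76.
Op 13: insert d.com -> 10.0.0.6 (expiry=76+12=88). clock=76
Op 14: insert e.com -> 10.0.0.8 (expiry=76+12=88). clock=76
Op 15: insert c.com -> 10.0.0.5 (expiry=76+2=78). clock=76
Op 16: tick 14 -> clock=90. purged={c.com,d.com,e.com}
Op 17: insert a.com -> 10.0.0.1 (expiry=90+3=93). clock=90
Op 18: insert b.com -> 10.0.0.7 (expiry=90+6=96). clock=90
Op 19: tick 6 -> clock=96. purged={a.com,b.com}
Op 20: insert b.com -> 10.0.0.5 (expiry=96+10=106). clock=96
Op 21: insert b.com -> 10.0.0.3 (expiry=96+7=103). clock=96
Final clock = 96
Final cache (unexpired): {b.com} -> size=1

Answer: clock=96 cache_size=1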